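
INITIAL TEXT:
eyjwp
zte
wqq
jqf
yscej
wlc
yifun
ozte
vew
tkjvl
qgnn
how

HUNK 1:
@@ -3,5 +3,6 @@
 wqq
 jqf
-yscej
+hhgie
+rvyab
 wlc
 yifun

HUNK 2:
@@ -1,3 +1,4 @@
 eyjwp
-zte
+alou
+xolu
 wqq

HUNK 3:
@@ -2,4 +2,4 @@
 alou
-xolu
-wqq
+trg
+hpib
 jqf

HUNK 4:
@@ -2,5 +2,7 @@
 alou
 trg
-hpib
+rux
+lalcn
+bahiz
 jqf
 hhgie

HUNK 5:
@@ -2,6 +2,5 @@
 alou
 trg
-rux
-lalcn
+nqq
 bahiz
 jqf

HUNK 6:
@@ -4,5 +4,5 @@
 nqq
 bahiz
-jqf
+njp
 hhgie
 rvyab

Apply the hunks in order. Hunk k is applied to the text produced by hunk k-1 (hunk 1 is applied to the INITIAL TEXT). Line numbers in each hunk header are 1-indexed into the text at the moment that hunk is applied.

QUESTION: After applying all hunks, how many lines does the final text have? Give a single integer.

Answer: 15

Derivation:
Hunk 1: at line 3 remove [yscej] add [hhgie,rvyab] -> 13 lines: eyjwp zte wqq jqf hhgie rvyab wlc yifun ozte vew tkjvl qgnn how
Hunk 2: at line 1 remove [zte] add [alou,xolu] -> 14 lines: eyjwp alou xolu wqq jqf hhgie rvyab wlc yifun ozte vew tkjvl qgnn how
Hunk 3: at line 2 remove [xolu,wqq] add [trg,hpib] -> 14 lines: eyjwp alou trg hpib jqf hhgie rvyab wlc yifun ozte vew tkjvl qgnn how
Hunk 4: at line 2 remove [hpib] add [rux,lalcn,bahiz] -> 16 lines: eyjwp alou trg rux lalcn bahiz jqf hhgie rvyab wlc yifun ozte vew tkjvl qgnn how
Hunk 5: at line 2 remove [rux,lalcn] add [nqq] -> 15 lines: eyjwp alou trg nqq bahiz jqf hhgie rvyab wlc yifun ozte vew tkjvl qgnn how
Hunk 6: at line 4 remove [jqf] add [njp] -> 15 lines: eyjwp alou trg nqq bahiz njp hhgie rvyab wlc yifun ozte vew tkjvl qgnn how
Final line count: 15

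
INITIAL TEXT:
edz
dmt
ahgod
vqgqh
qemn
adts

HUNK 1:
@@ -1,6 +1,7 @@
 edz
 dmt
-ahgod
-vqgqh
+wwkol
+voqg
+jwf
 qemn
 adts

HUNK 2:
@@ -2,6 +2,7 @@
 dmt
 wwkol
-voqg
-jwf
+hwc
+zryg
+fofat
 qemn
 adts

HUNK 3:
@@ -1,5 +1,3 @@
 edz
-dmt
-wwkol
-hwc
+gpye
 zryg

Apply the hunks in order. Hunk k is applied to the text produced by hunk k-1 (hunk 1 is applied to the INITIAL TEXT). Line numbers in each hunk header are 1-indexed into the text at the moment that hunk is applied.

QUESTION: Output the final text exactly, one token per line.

Hunk 1: at line 1 remove [ahgod,vqgqh] add [wwkol,voqg,jwf] -> 7 lines: edz dmt wwkol voqg jwf qemn adts
Hunk 2: at line 2 remove [voqg,jwf] add [hwc,zryg,fofat] -> 8 lines: edz dmt wwkol hwc zryg fofat qemn adts
Hunk 3: at line 1 remove [dmt,wwkol,hwc] add [gpye] -> 6 lines: edz gpye zryg fofat qemn adts

Answer: edz
gpye
zryg
fofat
qemn
adts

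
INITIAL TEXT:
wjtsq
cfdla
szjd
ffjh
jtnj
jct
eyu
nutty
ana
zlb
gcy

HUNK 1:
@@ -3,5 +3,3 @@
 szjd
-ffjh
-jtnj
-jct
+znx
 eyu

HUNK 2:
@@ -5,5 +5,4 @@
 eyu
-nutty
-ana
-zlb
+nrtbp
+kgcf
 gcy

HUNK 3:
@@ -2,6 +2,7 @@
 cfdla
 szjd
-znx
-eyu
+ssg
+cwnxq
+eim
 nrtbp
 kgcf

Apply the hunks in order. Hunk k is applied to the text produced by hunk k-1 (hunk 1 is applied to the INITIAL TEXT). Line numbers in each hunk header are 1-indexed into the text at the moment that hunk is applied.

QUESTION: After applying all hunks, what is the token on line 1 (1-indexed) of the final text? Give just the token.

Hunk 1: at line 3 remove [ffjh,jtnj,jct] add [znx] -> 9 lines: wjtsq cfdla szjd znx eyu nutty ana zlb gcy
Hunk 2: at line 5 remove [nutty,ana,zlb] add [nrtbp,kgcf] -> 8 lines: wjtsq cfdla szjd znx eyu nrtbp kgcf gcy
Hunk 3: at line 2 remove [znx,eyu] add [ssg,cwnxq,eim] -> 9 lines: wjtsq cfdla szjd ssg cwnxq eim nrtbp kgcf gcy
Final line 1: wjtsq

Answer: wjtsq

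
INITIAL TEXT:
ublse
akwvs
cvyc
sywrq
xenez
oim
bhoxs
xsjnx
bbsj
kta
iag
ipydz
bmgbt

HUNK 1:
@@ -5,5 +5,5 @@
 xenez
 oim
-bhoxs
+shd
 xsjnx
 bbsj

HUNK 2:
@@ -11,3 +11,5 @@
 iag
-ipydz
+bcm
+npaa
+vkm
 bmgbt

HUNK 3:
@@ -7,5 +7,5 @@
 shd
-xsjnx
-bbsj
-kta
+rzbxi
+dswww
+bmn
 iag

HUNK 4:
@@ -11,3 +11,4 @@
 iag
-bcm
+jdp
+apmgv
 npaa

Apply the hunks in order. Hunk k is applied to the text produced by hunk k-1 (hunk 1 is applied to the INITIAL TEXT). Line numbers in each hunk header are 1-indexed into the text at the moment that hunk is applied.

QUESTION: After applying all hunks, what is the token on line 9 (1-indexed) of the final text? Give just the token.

Hunk 1: at line 5 remove [bhoxs] add [shd] -> 13 lines: ublse akwvs cvyc sywrq xenez oim shd xsjnx bbsj kta iag ipydz bmgbt
Hunk 2: at line 11 remove [ipydz] add [bcm,npaa,vkm] -> 15 lines: ublse akwvs cvyc sywrq xenez oim shd xsjnx bbsj kta iag bcm npaa vkm bmgbt
Hunk 3: at line 7 remove [xsjnx,bbsj,kta] add [rzbxi,dswww,bmn] -> 15 lines: ublse akwvs cvyc sywrq xenez oim shd rzbxi dswww bmn iag bcm npaa vkm bmgbt
Hunk 4: at line 11 remove [bcm] add [jdp,apmgv] -> 16 lines: ublse akwvs cvyc sywrq xenez oim shd rzbxi dswww bmn iag jdp apmgv npaa vkm bmgbt
Final line 9: dswww

Answer: dswww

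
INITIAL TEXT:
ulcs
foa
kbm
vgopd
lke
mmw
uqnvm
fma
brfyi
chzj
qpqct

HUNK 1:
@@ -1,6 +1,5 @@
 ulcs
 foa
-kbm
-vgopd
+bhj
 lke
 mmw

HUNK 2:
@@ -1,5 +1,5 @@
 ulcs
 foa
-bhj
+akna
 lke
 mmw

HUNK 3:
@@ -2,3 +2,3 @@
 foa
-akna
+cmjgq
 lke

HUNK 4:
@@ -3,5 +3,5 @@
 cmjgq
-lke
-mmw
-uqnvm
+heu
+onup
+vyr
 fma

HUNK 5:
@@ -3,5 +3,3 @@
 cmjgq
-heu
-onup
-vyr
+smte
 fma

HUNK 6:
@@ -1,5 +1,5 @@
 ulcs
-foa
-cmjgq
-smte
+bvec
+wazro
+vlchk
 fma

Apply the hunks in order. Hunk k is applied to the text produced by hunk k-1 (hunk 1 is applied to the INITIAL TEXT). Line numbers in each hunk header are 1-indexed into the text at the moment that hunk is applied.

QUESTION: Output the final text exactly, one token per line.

Answer: ulcs
bvec
wazro
vlchk
fma
brfyi
chzj
qpqct

Derivation:
Hunk 1: at line 1 remove [kbm,vgopd] add [bhj] -> 10 lines: ulcs foa bhj lke mmw uqnvm fma brfyi chzj qpqct
Hunk 2: at line 1 remove [bhj] add [akna] -> 10 lines: ulcs foa akna lke mmw uqnvm fma brfyi chzj qpqct
Hunk 3: at line 2 remove [akna] add [cmjgq] -> 10 lines: ulcs foa cmjgq lke mmw uqnvm fma brfyi chzj qpqct
Hunk 4: at line 3 remove [lke,mmw,uqnvm] add [heu,onup,vyr] -> 10 lines: ulcs foa cmjgq heu onup vyr fma brfyi chzj qpqct
Hunk 5: at line 3 remove [heu,onup,vyr] add [smte] -> 8 lines: ulcs foa cmjgq smte fma brfyi chzj qpqct
Hunk 6: at line 1 remove [foa,cmjgq,smte] add [bvec,wazro,vlchk] -> 8 lines: ulcs bvec wazro vlchk fma brfyi chzj qpqct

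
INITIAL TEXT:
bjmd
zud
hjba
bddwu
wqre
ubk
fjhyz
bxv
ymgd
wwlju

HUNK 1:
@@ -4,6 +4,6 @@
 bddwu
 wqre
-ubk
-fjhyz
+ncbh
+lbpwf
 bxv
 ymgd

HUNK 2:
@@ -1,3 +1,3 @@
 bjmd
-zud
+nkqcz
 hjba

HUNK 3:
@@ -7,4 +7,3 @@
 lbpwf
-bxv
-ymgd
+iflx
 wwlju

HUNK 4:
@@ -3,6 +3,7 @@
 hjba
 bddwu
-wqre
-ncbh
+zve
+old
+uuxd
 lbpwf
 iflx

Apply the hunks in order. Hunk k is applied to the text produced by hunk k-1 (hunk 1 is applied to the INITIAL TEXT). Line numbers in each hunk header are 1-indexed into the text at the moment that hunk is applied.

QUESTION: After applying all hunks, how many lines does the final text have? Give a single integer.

Answer: 10

Derivation:
Hunk 1: at line 4 remove [ubk,fjhyz] add [ncbh,lbpwf] -> 10 lines: bjmd zud hjba bddwu wqre ncbh lbpwf bxv ymgd wwlju
Hunk 2: at line 1 remove [zud] add [nkqcz] -> 10 lines: bjmd nkqcz hjba bddwu wqre ncbh lbpwf bxv ymgd wwlju
Hunk 3: at line 7 remove [bxv,ymgd] add [iflx] -> 9 lines: bjmd nkqcz hjba bddwu wqre ncbh lbpwf iflx wwlju
Hunk 4: at line 3 remove [wqre,ncbh] add [zve,old,uuxd] -> 10 lines: bjmd nkqcz hjba bddwu zve old uuxd lbpwf iflx wwlju
Final line count: 10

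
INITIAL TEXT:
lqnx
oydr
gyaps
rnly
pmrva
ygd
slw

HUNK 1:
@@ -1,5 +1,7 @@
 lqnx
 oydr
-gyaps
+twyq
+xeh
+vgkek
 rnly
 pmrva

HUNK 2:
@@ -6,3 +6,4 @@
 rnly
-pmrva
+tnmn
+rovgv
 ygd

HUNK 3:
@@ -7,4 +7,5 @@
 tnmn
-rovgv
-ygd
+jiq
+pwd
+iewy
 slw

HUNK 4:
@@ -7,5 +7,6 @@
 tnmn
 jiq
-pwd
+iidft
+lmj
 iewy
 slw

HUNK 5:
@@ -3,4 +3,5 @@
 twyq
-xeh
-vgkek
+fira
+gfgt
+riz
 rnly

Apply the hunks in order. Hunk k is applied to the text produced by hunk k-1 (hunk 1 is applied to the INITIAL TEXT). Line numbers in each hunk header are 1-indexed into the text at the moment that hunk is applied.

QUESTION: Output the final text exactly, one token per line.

Answer: lqnx
oydr
twyq
fira
gfgt
riz
rnly
tnmn
jiq
iidft
lmj
iewy
slw

Derivation:
Hunk 1: at line 1 remove [gyaps] add [twyq,xeh,vgkek] -> 9 lines: lqnx oydr twyq xeh vgkek rnly pmrva ygd slw
Hunk 2: at line 6 remove [pmrva] add [tnmn,rovgv] -> 10 lines: lqnx oydr twyq xeh vgkek rnly tnmn rovgv ygd slw
Hunk 3: at line 7 remove [rovgv,ygd] add [jiq,pwd,iewy] -> 11 lines: lqnx oydr twyq xeh vgkek rnly tnmn jiq pwd iewy slw
Hunk 4: at line 7 remove [pwd] add [iidft,lmj] -> 12 lines: lqnx oydr twyq xeh vgkek rnly tnmn jiq iidft lmj iewy slw
Hunk 5: at line 3 remove [xeh,vgkek] add [fira,gfgt,riz] -> 13 lines: lqnx oydr twyq fira gfgt riz rnly tnmn jiq iidft lmj iewy slw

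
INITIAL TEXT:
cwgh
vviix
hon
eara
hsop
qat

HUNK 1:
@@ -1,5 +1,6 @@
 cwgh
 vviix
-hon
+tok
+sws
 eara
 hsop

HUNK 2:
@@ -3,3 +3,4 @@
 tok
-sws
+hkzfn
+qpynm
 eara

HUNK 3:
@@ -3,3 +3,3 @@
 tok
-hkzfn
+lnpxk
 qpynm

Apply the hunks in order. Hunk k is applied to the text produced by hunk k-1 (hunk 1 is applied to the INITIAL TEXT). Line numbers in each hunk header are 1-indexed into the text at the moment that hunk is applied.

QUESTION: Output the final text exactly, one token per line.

Answer: cwgh
vviix
tok
lnpxk
qpynm
eara
hsop
qat

Derivation:
Hunk 1: at line 1 remove [hon] add [tok,sws] -> 7 lines: cwgh vviix tok sws eara hsop qat
Hunk 2: at line 3 remove [sws] add [hkzfn,qpynm] -> 8 lines: cwgh vviix tok hkzfn qpynm eara hsop qat
Hunk 3: at line 3 remove [hkzfn] add [lnpxk] -> 8 lines: cwgh vviix tok lnpxk qpynm eara hsop qat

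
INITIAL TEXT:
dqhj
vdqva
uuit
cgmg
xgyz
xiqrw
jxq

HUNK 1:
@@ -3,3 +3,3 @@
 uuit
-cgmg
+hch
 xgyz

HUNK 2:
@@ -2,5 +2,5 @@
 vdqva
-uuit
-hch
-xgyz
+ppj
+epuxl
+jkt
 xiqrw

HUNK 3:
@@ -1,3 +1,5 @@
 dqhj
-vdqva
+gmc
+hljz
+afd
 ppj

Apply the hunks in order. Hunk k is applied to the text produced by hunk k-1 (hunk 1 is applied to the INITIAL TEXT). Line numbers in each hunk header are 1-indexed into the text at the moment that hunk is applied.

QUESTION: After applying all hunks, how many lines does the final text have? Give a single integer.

Hunk 1: at line 3 remove [cgmg] add [hch] -> 7 lines: dqhj vdqva uuit hch xgyz xiqrw jxq
Hunk 2: at line 2 remove [uuit,hch,xgyz] add [ppj,epuxl,jkt] -> 7 lines: dqhj vdqva ppj epuxl jkt xiqrw jxq
Hunk 3: at line 1 remove [vdqva] add [gmc,hljz,afd] -> 9 lines: dqhj gmc hljz afd ppj epuxl jkt xiqrw jxq
Final line count: 9

Answer: 9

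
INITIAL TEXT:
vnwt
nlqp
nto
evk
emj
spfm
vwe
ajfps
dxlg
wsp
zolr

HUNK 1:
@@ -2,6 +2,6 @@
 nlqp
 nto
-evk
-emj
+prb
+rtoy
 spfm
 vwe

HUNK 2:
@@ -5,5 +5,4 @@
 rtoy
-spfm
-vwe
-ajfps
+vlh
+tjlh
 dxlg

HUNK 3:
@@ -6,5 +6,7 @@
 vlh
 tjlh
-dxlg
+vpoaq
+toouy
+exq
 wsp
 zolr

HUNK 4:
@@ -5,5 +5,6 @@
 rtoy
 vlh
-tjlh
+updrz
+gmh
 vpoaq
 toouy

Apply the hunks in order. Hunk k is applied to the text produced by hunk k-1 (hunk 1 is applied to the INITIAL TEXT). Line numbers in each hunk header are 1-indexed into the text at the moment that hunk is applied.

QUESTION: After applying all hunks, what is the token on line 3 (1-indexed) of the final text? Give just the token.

Answer: nto

Derivation:
Hunk 1: at line 2 remove [evk,emj] add [prb,rtoy] -> 11 lines: vnwt nlqp nto prb rtoy spfm vwe ajfps dxlg wsp zolr
Hunk 2: at line 5 remove [spfm,vwe,ajfps] add [vlh,tjlh] -> 10 lines: vnwt nlqp nto prb rtoy vlh tjlh dxlg wsp zolr
Hunk 3: at line 6 remove [dxlg] add [vpoaq,toouy,exq] -> 12 lines: vnwt nlqp nto prb rtoy vlh tjlh vpoaq toouy exq wsp zolr
Hunk 4: at line 5 remove [tjlh] add [updrz,gmh] -> 13 lines: vnwt nlqp nto prb rtoy vlh updrz gmh vpoaq toouy exq wsp zolr
Final line 3: nto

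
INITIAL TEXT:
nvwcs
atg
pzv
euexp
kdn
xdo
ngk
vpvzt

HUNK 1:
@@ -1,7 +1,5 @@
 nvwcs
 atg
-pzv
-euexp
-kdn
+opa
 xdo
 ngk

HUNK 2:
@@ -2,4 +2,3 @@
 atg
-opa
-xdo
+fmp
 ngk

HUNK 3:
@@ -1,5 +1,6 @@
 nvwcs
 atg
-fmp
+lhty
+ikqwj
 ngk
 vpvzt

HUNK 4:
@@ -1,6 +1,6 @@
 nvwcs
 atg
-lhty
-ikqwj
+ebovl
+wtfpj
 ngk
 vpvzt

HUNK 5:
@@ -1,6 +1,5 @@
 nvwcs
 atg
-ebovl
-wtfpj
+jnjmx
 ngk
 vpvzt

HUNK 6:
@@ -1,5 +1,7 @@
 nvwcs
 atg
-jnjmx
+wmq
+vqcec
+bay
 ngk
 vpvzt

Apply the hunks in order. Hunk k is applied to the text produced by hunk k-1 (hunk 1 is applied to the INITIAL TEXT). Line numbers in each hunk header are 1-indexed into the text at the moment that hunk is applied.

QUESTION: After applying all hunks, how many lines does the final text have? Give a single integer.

Hunk 1: at line 1 remove [pzv,euexp,kdn] add [opa] -> 6 lines: nvwcs atg opa xdo ngk vpvzt
Hunk 2: at line 2 remove [opa,xdo] add [fmp] -> 5 lines: nvwcs atg fmp ngk vpvzt
Hunk 3: at line 1 remove [fmp] add [lhty,ikqwj] -> 6 lines: nvwcs atg lhty ikqwj ngk vpvzt
Hunk 4: at line 1 remove [lhty,ikqwj] add [ebovl,wtfpj] -> 6 lines: nvwcs atg ebovl wtfpj ngk vpvzt
Hunk 5: at line 1 remove [ebovl,wtfpj] add [jnjmx] -> 5 lines: nvwcs atg jnjmx ngk vpvzt
Hunk 6: at line 1 remove [jnjmx] add [wmq,vqcec,bay] -> 7 lines: nvwcs atg wmq vqcec bay ngk vpvzt
Final line count: 7

Answer: 7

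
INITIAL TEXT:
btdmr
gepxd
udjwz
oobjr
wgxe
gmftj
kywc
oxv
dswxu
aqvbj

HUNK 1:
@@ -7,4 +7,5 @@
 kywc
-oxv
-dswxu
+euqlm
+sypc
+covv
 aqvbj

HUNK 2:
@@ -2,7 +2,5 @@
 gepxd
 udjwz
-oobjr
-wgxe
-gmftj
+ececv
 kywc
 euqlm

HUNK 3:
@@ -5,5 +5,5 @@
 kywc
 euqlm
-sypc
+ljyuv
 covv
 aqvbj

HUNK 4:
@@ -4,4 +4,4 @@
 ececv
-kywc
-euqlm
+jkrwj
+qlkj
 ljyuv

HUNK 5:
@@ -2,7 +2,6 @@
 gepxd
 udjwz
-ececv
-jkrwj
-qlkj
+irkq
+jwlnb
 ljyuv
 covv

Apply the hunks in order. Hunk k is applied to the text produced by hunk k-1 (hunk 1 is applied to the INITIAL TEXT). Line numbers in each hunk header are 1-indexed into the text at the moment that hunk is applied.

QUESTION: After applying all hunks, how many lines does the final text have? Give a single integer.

Answer: 8

Derivation:
Hunk 1: at line 7 remove [oxv,dswxu] add [euqlm,sypc,covv] -> 11 lines: btdmr gepxd udjwz oobjr wgxe gmftj kywc euqlm sypc covv aqvbj
Hunk 2: at line 2 remove [oobjr,wgxe,gmftj] add [ececv] -> 9 lines: btdmr gepxd udjwz ececv kywc euqlm sypc covv aqvbj
Hunk 3: at line 5 remove [sypc] add [ljyuv] -> 9 lines: btdmr gepxd udjwz ececv kywc euqlm ljyuv covv aqvbj
Hunk 4: at line 4 remove [kywc,euqlm] add [jkrwj,qlkj] -> 9 lines: btdmr gepxd udjwz ececv jkrwj qlkj ljyuv covv aqvbj
Hunk 5: at line 2 remove [ececv,jkrwj,qlkj] add [irkq,jwlnb] -> 8 lines: btdmr gepxd udjwz irkq jwlnb ljyuv covv aqvbj
Final line count: 8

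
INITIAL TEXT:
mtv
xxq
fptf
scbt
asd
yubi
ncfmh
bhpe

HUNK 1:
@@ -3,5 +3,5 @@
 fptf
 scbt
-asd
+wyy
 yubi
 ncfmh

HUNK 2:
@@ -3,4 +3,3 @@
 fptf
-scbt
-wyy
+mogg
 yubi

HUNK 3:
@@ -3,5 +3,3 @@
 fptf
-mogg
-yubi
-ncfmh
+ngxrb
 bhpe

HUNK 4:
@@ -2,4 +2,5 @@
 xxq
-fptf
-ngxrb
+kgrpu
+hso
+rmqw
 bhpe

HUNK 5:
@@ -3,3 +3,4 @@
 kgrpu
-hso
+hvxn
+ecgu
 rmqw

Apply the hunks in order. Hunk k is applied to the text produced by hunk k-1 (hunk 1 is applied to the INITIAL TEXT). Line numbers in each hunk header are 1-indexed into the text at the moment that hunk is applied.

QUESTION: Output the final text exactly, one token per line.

Hunk 1: at line 3 remove [asd] add [wyy] -> 8 lines: mtv xxq fptf scbt wyy yubi ncfmh bhpe
Hunk 2: at line 3 remove [scbt,wyy] add [mogg] -> 7 lines: mtv xxq fptf mogg yubi ncfmh bhpe
Hunk 3: at line 3 remove [mogg,yubi,ncfmh] add [ngxrb] -> 5 lines: mtv xxq fptf ngxrb bhpe
Hunk 4: at line 2 remove [fptf,ngxrb] add [kgrpu,hso,rmqw] -> 6 lines: mtv xxq kgrpu hso rmqw bhpe
Hunk 5: at line 3 remove [hso] add [hvxn,ecgu] -> 7 lines: mtv xxq kgrpu hvxn ecgu rmqw bhpe

Answer: mtv
xxq
kgrpu
hvxn
ecgu
rmqw
bhpe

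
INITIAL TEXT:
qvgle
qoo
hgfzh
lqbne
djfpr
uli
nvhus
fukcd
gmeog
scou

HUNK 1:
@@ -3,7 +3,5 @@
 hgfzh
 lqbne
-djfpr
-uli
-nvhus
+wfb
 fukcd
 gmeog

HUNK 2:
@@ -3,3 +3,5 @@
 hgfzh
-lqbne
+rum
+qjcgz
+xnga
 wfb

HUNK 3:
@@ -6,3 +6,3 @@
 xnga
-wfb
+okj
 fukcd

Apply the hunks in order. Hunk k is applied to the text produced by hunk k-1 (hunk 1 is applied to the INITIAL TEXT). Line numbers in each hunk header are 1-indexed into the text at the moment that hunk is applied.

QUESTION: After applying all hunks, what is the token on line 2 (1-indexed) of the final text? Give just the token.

Hunk 1: at line 3 remove [djfpr,uli,nvhus] add [wfb] -> 8 lines: qvgle qoo hgfzh lqbne wfb fukcd gmeog scou
Hunk 2: at line 3 remove [lqbne] add [rum,qjcgz,xnga] -> 10 lines: qvgle qoo hgfzh rum qjcgz xnga wfb fukcd gmeog scou
Hunk 3: at line 6 remove [wfb] add [okj] -> 10 lines: qvgle qoo hgfzh rum qjcgz xnga okj fukcd gmeog scou
Final line 2: qoo

Answer: qoo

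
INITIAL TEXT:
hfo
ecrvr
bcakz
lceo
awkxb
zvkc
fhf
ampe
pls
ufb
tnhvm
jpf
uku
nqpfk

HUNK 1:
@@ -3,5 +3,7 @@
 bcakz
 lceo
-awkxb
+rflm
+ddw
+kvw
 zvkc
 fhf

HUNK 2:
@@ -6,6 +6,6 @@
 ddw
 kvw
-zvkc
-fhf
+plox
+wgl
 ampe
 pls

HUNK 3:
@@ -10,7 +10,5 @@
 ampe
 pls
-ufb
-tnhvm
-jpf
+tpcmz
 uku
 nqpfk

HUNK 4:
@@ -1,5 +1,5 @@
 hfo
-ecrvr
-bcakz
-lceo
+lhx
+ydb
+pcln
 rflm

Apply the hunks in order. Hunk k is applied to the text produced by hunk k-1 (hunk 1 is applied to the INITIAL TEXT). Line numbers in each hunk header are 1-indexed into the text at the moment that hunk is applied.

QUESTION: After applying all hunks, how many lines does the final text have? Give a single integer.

Hunk 1: at line 3 remove [awkxb] add [rflm,ddw,kvw] -> 16 lines: hfo ecrvr bcakz lceo rflm ddw kvw zvkc fhf ampe pls ufb tnhvm jpf uku nqpfk
Hunk 2: at line 6 remove [zvkc,fhf] add [plox,wgl] -> 16 lines: hfo ecrvr bcakz lceo rflm ddw kvw plox wgl ampe pls ufb tnhvm jpf uku nqpfk
Hunk 3: at line 10 remove [ufb,tnhvm,jpf] add [tpcmz] -> 14 lines: hfo ecrvr bcakz lceo rflm ddw kvw plox wgl ampe pls tpcmz uku nqpfk
Hunk 4: at line 1 remove [ecrvr,bcakz,lceo] add [lhx,ydb,pcln] -> 14 lines: hfo lhx ydb pcln rflm ddw kvw plox wgl ampe pls tpcmz uku nqpfk
Final line count: 14

Answer: 14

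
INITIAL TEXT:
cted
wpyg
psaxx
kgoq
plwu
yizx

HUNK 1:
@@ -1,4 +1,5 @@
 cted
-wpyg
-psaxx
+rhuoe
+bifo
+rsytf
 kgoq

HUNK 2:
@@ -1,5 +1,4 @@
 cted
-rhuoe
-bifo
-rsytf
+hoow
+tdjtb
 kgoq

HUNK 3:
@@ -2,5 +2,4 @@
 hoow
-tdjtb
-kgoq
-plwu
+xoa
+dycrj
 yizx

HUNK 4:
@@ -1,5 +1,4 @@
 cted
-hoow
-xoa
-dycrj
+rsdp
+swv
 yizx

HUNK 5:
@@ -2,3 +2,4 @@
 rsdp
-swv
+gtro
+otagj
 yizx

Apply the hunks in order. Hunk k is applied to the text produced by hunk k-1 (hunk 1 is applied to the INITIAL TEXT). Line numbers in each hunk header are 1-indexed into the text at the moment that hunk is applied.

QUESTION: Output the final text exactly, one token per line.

Answer: cted
rsdp
gtro
otagj
yizx

Derivation:
Hunk 1: at line 1 remove [wpyg,psaxx] add [rhuoe,bifo,rsytf] -> 7 lines: cted rhuoe bifo rsytf kgoq plwu yizx
Hunk 2: at line 1 remove [rhuoe,bifo,rsytf] add [hoow,tdjtb] -> 6 lines: cted hoow tdjtb kgoq plwu yizx
Hunk 3: at line 2 remove [tdjtb,kgoq,plwu] add [xoa,dycrj] -> 5 lines: cted hoow xoa dycrj yizx
Hunk 4: at line 1 remove [hoow,xoa,dycrj] add [rsdp,swv] -> 4 lines: cted rsdp swv yizx
Hunk 5: at line 2 remove [swv] add [gtro,otagj] -> 5 lines: cted rsdp gtro otagj yizx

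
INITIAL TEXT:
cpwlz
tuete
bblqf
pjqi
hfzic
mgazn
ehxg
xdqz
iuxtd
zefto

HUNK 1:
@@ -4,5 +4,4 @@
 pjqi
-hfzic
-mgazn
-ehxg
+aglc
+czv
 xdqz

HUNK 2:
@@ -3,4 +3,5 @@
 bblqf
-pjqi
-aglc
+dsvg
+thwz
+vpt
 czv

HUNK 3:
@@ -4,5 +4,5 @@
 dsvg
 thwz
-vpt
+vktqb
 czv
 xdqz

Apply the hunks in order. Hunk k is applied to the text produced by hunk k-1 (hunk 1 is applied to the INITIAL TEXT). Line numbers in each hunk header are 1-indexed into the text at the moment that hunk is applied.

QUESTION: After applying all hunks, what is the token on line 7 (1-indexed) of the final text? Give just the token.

Answer: czv

Derivation:
Hunk 1: at line 4 remove [hfzic,mgazn,ehxg] add [aglc,czv] -> 9 lines: cpwlz tuete bblqf pjqi aglc czv xdqz iuxtd zefto
Hunk 2: at line 3 remove [pjqi,aglc] add [dsvg,thwz,vpt] -> 10 lines: cpwlz tuete bblqf dsvg thwz vpt czv xdqz iuxtd zefto
Hunk 3: at line 4 remove [vpt] add [vktqb] -> 10 lines: cpwlz tuete bblqf dsvg thwz vktqb czv xdqz iuxtd zefto
Final line 7: czv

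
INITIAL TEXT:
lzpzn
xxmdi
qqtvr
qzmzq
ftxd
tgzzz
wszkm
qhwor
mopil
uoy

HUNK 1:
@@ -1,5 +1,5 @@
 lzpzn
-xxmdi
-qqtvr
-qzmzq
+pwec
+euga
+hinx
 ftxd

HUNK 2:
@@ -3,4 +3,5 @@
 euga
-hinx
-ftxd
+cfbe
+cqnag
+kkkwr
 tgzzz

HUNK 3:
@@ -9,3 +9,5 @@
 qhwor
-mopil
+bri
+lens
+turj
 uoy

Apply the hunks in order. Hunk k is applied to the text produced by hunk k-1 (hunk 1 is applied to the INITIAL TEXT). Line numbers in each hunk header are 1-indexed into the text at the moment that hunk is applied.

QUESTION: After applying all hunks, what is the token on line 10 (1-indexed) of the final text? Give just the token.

Hunk 1: at line 1 remove [xxmdi,qqtvr,qzmzq] add [pwec,euga,hinx] -> 10 lines: lzpzn pwec euga hinx ftxd tgzzz wszkm qhwor mopil uoy
Hunk 2: at line 3 remove [hinx,ftxd] add [cfbe,cqnag,kkkwr] -> 11 lines: lzpzn pwec euga cfbe cqnag kkkwr tgzzz wszkm qhwor mopil uoy
Hunk 3: at line 9 remove [mopil] add [bri,lens,turj] -> 13 lines: lzpzn pwec euga cfbe cqnag kkkwr tgzzz wszkm qhwor bri lens turj uoy
Final line 10: bri

Answer: bri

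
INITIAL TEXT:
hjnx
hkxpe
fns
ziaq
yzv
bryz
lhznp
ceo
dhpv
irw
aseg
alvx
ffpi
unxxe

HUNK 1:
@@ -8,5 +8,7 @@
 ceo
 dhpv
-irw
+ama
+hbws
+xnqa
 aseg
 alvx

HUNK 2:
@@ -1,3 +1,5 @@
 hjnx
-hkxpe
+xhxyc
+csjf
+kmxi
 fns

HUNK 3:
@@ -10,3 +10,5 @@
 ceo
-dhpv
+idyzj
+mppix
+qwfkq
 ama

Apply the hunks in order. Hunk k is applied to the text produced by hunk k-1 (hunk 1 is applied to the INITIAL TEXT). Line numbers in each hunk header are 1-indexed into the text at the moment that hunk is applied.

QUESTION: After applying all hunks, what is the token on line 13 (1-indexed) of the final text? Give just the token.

Answer: qwfkq

Derivation:
Hunk 1: at line 8 remove [irw] add [ama,hbws,xnqa] -> 16 lines: hjnx hkxpe fns ziaq yzv bryz lhznp ceo dhpv ama hbws xnqa aseg alvx ffpi unxxe
Hunk 2: at line 1 remove [hkxpe] add [xhxyc,csjf,kmxi] -> 18 lines: hjnx xhxyc csjf kmxi fns ziaq yzv bryz lhznp ceo dhpv ama hbws xnqa aseg alvx ffpi unxxe
Hunk 3: at line 10 remove [dhpv] add [idyzj,mppix,qwfkq] -> 20 lines: hjnx xhxyc csjf kmxi fns ziaq yzv bryz lhznp ceo idyzj mppix qwfkq ama hbws xnqa aseg alvx ffpi unxxe
Final line 13: qwfkq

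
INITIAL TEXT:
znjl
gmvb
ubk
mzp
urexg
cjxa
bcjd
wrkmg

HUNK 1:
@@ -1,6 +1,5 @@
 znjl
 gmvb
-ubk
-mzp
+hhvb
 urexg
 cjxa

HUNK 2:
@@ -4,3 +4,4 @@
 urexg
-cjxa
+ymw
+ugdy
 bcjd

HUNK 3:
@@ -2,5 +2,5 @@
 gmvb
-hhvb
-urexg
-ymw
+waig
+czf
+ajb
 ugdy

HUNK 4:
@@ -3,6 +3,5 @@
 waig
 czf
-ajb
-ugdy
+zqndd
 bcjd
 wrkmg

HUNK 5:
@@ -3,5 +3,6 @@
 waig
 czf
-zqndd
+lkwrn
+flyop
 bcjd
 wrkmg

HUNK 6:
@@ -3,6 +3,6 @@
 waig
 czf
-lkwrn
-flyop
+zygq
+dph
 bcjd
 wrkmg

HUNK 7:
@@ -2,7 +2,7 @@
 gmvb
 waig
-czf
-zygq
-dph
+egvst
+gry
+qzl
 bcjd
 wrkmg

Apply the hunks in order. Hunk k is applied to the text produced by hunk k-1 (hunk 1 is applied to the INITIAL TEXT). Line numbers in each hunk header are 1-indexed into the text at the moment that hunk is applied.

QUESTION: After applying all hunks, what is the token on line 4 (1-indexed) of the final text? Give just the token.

Hunk 1: at line 1 remove [ubk,mzp] add [hhvb] -> 7 lines: znjl gmvb hhvb urexg cjxa bcjd wrkmg
Hunk 2: at line 4 remove [cjxa] add [ymw,ugdy] -> 8 lines: znjl gmvb hhvb urexg ymw ugdy bcjd wrkmg
Hunk 3: at line 2 remove [hhvb,urexg,ymw] add [waig,czf,ajb] -> 8 lines: znjl gmvb waig czf ajb ugdy bcjd wrkmg
Hunk 4: at line 3 remove [ajb,ugdy] add [zqndd] -> 7 lines: znjl gmvb waig czf zqndd bcjd wrkmg
Hunk 5: at line 3 remove [zqndd] add [lkwrn,flyop] -> 8 lines: znjl gmvb waig czf lkwrn flyop bcjd wrkmg
Hunk 6: at line 3 remove [lkwrn,flyop] add [zygq,dph] -> 8 lines: znjl gmvb waig czf zygq dph bcjd wrkmg
Hunk 7: at line 2 remove [czf,zygq,dph] add [egvst,gry,qzl] -> 8 lines: znjl gmvb waig egvst gry qzl bcjd wrkmg
Final line 4: egvst

Answer: egvst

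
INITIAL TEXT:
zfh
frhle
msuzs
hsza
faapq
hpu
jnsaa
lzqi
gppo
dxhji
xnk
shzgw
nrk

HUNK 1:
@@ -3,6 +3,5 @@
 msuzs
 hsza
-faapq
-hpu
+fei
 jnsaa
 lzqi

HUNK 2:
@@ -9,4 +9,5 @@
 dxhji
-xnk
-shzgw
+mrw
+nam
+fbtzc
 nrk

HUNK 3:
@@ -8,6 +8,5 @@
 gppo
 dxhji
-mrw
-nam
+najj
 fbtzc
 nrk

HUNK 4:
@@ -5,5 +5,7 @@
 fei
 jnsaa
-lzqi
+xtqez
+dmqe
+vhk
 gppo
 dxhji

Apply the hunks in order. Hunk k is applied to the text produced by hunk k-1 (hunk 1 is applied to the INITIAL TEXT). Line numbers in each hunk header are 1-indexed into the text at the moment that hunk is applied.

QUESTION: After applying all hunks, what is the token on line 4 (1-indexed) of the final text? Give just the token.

Hunk 1: at line 3 remove [faapq,hpu] add [fei] -> 12 lines: zfh frhle msuzs hsza fei jnsaa lzqi gppo dxhji xnk shzgw nrk
Hunk 2: at line 9 remove [xnk,shzgw] add [mrw,nam,fbtzc] -> 13 lines: zfh frhle msuzs hsza fei jnsaa lzqi gppo dxhji mrw nam fbtzc nrk
Hunk 3: at line 8 remove [mrw,nam] add [najj] -> 12 lines: zfh frhle msuzs hsza fei jnsaa lzqi gppo dxhji najj fbtzc nrk
Hunk 4: at line 5 remove [lzqi] add [xtqez,dmqe,vhk] -> 14 lines: zfh frhle msuzs hsza fei jnsaa xtqez dmqe vhk gppo dxhji najj fbtzc nrk
Final line 4: hsza

Answer: hsza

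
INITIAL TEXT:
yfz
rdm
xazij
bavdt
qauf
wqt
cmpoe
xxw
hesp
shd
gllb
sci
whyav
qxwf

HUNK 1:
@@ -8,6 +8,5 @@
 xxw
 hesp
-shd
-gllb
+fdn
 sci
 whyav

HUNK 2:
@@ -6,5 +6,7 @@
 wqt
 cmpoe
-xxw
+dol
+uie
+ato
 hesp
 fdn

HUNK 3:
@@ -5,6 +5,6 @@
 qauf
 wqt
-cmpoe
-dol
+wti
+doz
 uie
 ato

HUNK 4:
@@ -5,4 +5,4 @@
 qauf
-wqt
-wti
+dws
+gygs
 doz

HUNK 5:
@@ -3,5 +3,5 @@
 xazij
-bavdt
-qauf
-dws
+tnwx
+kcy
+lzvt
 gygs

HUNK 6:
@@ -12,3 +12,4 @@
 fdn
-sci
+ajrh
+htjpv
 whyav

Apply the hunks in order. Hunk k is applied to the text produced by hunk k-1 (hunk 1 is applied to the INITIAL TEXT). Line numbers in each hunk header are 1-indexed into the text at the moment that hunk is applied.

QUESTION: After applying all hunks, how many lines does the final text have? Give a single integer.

Answer: 16

Derivation:
Hunk 1: at line 8 remove [shd,gllb] add [fdn] -> 13 lines: yfz rdm xazij bavdt qauf wqt cmpoe xxw hesp fdn sci whyav qxwf
Hunk 2: at line 6 remove [xxw] add [dol,uie,ato] -> 15 lines: yfz rdm xazij bavdt qauf wqt cmpoe dol uie ato hesp fdn sci whyav qxwf
Hunk 3: at line 5 remove [cmpoe,dol] add [wti,doz] -> 15 lines: yfz rdm xazij bavdt qauf wqt wti doz uie ato hesp fdn sci whyav qxwf
Hunk 4: at line 5 remove [wqt,wti] add [dws,gygs] -> 15 lines: yfz rdm xazij bavdt qauf dws gygs doz uie ato hesp fdn sci whyav qxwf
Hunk 5: at line 3 remove [bavdt,qauf,dws] add [tnwx,kcy,lzvt] -> 15 lines: yfz rdm xazij tnwx kcy lzvt gygs doz uie ato hesp fdn sci whyav qxwf
Hunk 6: at line 12 remove [sci] add [ajrh,htjpv] -> 16 lines: yfz rdm xazij tnwx kcy lzvt gygs doz uie ato hesp fdn ajrh htjpv whyav qxwf
Final line count: 16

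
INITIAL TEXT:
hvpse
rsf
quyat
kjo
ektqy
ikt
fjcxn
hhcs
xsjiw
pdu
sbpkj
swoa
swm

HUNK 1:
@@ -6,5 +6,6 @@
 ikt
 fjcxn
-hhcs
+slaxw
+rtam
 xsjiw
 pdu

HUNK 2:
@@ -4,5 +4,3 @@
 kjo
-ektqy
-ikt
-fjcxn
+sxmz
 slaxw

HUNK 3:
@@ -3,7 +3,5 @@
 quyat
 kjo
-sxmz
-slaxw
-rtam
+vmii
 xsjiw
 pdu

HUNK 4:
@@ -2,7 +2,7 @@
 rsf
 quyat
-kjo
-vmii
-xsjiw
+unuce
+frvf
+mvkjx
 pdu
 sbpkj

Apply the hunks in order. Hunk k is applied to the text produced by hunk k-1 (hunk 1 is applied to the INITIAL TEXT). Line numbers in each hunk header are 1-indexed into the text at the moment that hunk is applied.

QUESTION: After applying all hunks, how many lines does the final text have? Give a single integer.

Hunk 1: at line 6 remove [hhcs] add [slaxw,rtam] -> 14 lines: hvpse rsf quyat kjo ektqy ikt fjcxn slaxw rtam xsjiw pdu sbpkj swoa swm
Hunk 2: at line 4 remove [ektqy,ikt,fjcxn] add [sxmz] -> 12 lines: hvpse rsf quyat kjo sxmz slaxw rtam xsjiw pdu sbpkj swoa swm
Hunk 3: at line 3 remove [sxmz,slaxw,rtam] add [vmii] -> 10 lines: hvpse rsf quyat kjo vmii xsjiw pdu sbpkj swoa swm
Hunk 4: at line 2 remove [kjo,vmii,xsjiw] add [unuce,frvf,mvkjx] -> 10 lines: hvpse rsf quyat unuce frvf mvkjx pdu sbpkj swoa swm
Final line count: 10

Answer: 10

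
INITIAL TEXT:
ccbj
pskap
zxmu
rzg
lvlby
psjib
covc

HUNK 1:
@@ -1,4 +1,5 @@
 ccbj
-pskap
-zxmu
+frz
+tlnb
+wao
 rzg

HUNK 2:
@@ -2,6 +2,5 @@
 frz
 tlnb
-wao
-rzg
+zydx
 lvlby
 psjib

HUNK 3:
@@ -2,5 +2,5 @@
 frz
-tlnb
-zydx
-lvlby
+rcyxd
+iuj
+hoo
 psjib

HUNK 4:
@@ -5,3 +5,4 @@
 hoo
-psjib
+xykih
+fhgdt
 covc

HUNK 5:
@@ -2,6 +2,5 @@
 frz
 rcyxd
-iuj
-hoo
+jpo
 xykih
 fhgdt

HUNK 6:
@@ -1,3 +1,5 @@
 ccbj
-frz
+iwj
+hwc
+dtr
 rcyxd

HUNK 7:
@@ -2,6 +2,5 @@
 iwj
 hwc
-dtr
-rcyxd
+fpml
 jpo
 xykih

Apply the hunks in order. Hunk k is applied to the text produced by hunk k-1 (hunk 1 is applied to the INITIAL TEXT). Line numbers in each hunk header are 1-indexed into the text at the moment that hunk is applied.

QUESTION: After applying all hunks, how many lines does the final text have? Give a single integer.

Hunk 1: at line 1 remove [pskap,zxmu] add [frz,tlnb,wao] -> 8 lines: ccbj frz tlnb wao rzg lvlby psjib covc
Hunk 2: at line 2 remove [wao,rzg] add [zydx] -> 7 lines: ccbj frz tlnb zydx lvlby psjib covc
Hunk 3: at line 2 remove [tlnb,zydx,lvlby] add [rcyxd,iuj,hoo] -> 7 lines: ccbj frz rcyxd iuj hoo psjib covc
Hunk 4: at line 5 remove [psjib] add [xykih,fhgdt] -> 8 lines: ccbj frz rcyxd iuj hoo xykih fhgdt covc
Hunk 5: at line 2 remove [iuj,hoo] add [jpo] -> 7 lines: ccbj frz rcyxd jpo xykih fhgdt covc
Hunk 6: at line 1 remove [frz] add [iwj,hwc,dtr] -> 9 lines: ccbj iwj hwc dtr rcyxd jpo xykih fhgdt covc
Hunk 7: at line 2 remove [dtr,rcyxd] add [fpml] -> 8 lines: ccbj iwj hwc fpml jpo xykih fhgdt covc
Final line count: 8

Answer: 8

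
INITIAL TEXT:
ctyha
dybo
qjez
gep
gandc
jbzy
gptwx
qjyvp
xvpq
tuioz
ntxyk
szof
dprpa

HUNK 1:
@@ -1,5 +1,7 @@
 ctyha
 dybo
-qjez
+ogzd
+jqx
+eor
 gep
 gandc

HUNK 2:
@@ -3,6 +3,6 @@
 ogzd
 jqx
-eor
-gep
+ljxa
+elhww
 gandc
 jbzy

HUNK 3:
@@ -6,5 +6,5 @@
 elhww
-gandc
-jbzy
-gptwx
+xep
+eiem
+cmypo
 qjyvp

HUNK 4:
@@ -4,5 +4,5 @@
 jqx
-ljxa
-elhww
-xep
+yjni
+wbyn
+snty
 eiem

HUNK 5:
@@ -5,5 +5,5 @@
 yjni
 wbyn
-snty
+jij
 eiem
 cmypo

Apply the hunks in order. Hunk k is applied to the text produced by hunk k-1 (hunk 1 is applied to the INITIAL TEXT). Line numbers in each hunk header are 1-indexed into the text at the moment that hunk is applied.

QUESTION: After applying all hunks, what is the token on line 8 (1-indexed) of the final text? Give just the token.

Hunk 1: at line 1 remove [qjez] add [ogzd,jqx,eor] -> 15 lines: ctyha dybo ogzd jqx eor gep gandc jbzy gptwx qjyvp xvpq tuioz ntxyk szof dprpa
Hunk 2: at line 3 remove [eor,gep] add [ljxa,elhww] -> 15 lines: ctyha dybo ogzd jqx ljxa elhww gandc jbzy gptwx qjyvp xvpq tuioz ntxyk szof dprpa
Hunk 3: at line 6 remove [gandc,jbzy,gptwx] add [xep,eiem,cmypo] -> 15 lines: ctyha dybo ogzd jqx ljxa elhww xep eiem cmypo qjyvp xvpq tuioz ntxyk szof dprpa
Hunk 4: at line 4 remove [ljxa,elhww,xep] add [yjni,wbyn,snty] -> 15 lines: ctyha dybo ogzd jqx yjni wbyn snty eiem cmypo qjyvp xvpq tuioz ntxyk szof dprpa
Hunk 5: at line 5 remove [snty] add [jij] -> 15 lines: ctyha dybo ogzd jqx yjni wbyn jij eiem cmypo qjyvp xvpq tuioz ntxyk szof dprpa
Final line 8: eiem

Answer: eiem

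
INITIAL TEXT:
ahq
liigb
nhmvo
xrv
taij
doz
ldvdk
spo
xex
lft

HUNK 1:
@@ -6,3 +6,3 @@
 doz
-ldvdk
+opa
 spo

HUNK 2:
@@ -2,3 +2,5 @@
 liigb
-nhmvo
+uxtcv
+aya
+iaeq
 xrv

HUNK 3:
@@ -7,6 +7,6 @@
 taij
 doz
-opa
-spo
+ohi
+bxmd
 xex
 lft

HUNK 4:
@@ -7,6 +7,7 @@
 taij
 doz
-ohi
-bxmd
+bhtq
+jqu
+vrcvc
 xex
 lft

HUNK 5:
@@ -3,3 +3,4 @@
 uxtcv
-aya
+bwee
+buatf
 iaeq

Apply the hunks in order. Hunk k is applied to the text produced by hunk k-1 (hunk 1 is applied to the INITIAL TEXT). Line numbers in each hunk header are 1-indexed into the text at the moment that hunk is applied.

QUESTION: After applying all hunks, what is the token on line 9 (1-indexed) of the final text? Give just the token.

Answer: doz

Derivation:
Hunk 1: at line 6 remove [ldvdk] add [opa] -> 10 lines: ahq liigb nhmvo xrv taij doz opa spo xex lft
Hunk 2: at line 2 remove [nhmvo] add [uxtcv,aya,iaeq] -> 12 lines: ahq liigb uxtcv aya iaeq xrv taij doz opa spo xex lft
Hunk 3: at line 7 remove [opa,spo] add [ohi,bxmd] -> 12 lines: ahq liigb uxtcv aya iaeq xrv taij doz ohi bxmd xex lft
Hunk 4: at line 7 remove [ohi,bxmd] add [bhtq,jqu,vrcvc] -> 13 lines: ahq liigb uxtcv aya iaeq xrv taij doz bhtq jqu vrcvc xex lft
Hunk 5: at line 3 remove [aya] add [bwee,buatf] -> 14 lines: ahq liigb uxtcv bwee buatf iaeq xrv taij doz bhtq jqu vrcvc xex lft
Final line 9: doz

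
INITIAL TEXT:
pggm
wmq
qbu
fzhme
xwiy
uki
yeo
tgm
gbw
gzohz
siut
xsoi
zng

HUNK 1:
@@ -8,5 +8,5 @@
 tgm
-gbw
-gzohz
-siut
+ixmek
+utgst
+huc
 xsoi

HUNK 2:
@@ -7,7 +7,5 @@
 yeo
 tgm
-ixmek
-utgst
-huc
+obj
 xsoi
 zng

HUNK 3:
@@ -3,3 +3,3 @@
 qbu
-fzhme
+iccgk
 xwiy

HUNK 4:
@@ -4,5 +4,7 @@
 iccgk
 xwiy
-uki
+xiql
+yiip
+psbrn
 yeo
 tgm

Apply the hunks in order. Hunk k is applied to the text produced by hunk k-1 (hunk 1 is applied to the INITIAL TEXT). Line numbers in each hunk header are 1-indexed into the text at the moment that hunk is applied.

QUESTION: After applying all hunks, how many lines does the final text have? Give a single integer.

Answer: 13

Derivation:
Hunk 1: at line 8 remove [gbw,gzohz,siut] add [ixmek,utgst,huc] -> 13 lines: pggm wmq qbu fzhme xwiy uki yeo tgm ixmek utgst huc xsoi zng
Hunk 2: at line 7 remove [ixmek,utgst,huc] add [obj] -> 11 lines: pggm wmq qbu fzhme xwiy uki yeo tgm obj xsoi zng
Hunk 3: at line 3 remove [fzhme] add [iccgk] -> 11 lines: pggm wmq qbu iccgk xwiy uki yeo tgm obj xsoi zng
Hunk 4: at line 4 remove [uki] add [xiql,yiip,psbrn] -> 13 lines: pggm wmq qbu iccgk xwiy xiql yiip psbrn yeo tgm obj xsoi zng
Final line count: 13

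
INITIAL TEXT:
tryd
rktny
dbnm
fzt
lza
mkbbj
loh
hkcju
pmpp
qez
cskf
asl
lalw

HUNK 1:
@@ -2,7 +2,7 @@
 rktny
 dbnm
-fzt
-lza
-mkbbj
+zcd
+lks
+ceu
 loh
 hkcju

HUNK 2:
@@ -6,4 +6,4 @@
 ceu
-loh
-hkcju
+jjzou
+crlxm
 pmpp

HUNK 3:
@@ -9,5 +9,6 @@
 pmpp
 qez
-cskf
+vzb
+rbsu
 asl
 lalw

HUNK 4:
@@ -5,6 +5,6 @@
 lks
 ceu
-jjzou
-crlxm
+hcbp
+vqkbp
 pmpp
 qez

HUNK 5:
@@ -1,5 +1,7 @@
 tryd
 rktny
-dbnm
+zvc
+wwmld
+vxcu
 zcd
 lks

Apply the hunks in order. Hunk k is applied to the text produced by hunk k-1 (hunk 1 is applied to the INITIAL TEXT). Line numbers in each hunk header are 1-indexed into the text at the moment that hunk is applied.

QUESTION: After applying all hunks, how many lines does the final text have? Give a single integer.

Answer: 16

Derivation:
Hunk 1: at line 2 remove [fzt,lza,mkbbj] add [zcd,lks,ceu] -> 13 lines: tryd rktny dbnm zcd lks ceu loh hkcju pmpp qez cskf asl lalw
Hunk 2: at line 6 remove [loh,hkcju] add [jjzou,crlxm] -> 13 lines: tryd rktny dbnm zcd lks ceu jjzou crlxm pmpp qez cskf asl lalw
Hunk 3: at line 9 remove [cskf] add [vzb,rbsu] -> 14 lines: tryd rktny dbnm zcd lks ceu jjzou crlxm pmpp qez vzb rbsu asl lalw
Hunk 4: at line 5 remove [jjzou,crlxm] add [hcbp,vqkbp] -> 14 lines: tryd rktny dbnm zcd lks ceu hcbp vqkbp pmpp qez vzb rbsu asl lalw
Hunk 5: at line 1 remove [dbnm] add [zvc,wwmld,vxcu] -> 16 lines: tryd rktny zvc wwmld vxcu zcd lks ceu hcbp vqkbp pmpp qez vzb rbsu asl lalw
Final line count: 16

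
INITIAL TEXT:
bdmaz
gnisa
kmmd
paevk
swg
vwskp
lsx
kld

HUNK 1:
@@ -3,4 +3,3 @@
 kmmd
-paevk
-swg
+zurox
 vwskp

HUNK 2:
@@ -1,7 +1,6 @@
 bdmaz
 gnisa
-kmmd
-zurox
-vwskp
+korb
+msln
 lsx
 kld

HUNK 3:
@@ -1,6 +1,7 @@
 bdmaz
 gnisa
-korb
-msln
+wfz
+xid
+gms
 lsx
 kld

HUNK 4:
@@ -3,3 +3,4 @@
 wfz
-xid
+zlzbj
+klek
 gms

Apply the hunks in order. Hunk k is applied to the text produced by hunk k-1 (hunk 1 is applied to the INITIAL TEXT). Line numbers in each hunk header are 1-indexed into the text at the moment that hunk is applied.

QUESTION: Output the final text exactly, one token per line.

Hunk 1: at line 3 remove [paevk,swg] add [zurox] -> 7 lines: bdmaz gnisa kmmd zurox vwskp lsx kld
Hunk 2: at line 1 remove [kmmd,zurox,vwskp] add [korb,msln] -> 6 lines: bdmaz gnisa korb msln lsx kld
Hunk 3: at line 1 remove [korb,msln] add [wfz,xid,gms] -> 7 lines: bdmaz gnisa wfz xid gms lsx kld
Hunk 4: at line 3 remove [xid] add [zlzbj,klek] -> 8 lines: bdmaz gnisa wfz zlzbj klek gms lsx kld

Answer: bdmaz
gnisa
wfz
zlzbj
klek
gms
lsx
kld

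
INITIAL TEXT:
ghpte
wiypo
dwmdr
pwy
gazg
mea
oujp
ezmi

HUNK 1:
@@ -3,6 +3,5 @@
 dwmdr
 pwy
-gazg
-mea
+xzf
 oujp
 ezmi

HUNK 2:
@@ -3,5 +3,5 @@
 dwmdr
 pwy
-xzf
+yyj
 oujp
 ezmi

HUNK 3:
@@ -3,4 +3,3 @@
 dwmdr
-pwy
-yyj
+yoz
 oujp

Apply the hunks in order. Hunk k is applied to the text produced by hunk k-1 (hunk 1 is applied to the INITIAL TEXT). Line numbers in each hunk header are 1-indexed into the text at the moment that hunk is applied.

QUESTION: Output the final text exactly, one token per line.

Hunk 1: at line 3 remove [gazg,mea] add [xzf] -> 7 lines: ghpte wiypo dwmdr pwy xzf oujp ezmi
Hunk 2: at line 3 remove [xzf] add [yyj] -> 7 lines: ghpte wiypo dwmdr pwy yyj oujp ezmi
Hunk 3: at line 3 remove [pwy,yyj] add [yoz] -> 6 lines: ghpte wiypo dwmdr yoz oujp ezmi

Answer: ghpte
wiypo
dwmdr
yoz
oujp
ezmi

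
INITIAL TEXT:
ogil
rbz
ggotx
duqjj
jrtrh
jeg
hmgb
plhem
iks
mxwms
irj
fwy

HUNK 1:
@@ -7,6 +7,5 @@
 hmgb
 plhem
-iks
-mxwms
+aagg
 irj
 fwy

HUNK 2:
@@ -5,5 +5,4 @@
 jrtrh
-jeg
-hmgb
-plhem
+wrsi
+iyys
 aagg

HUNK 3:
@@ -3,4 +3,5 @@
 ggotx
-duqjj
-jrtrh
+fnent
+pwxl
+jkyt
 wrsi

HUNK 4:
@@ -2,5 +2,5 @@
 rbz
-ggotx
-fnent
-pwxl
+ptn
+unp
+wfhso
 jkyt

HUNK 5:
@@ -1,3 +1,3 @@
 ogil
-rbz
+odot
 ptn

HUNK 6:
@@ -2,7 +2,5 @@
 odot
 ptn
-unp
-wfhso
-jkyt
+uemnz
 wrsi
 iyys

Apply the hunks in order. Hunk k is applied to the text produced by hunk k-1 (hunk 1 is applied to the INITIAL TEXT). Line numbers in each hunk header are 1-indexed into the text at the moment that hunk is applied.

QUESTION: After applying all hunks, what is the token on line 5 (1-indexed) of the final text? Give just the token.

Answer: wrsi

Derivation:
Hunk 1: at line 7 remove [iks,mxwms] add [aagg] -> 11 lines: ogil rbz ggotx duqjj jrtrh jeg hmgb plhem aagg irj fwy
Hunk 2: at line 5 remove [jeg,hmgb,plhem] add [wrsi,iyys] -> 10 lines: ogil rbz ggotx duqjj jrtrh wrsi iyys aagg irj fwy
Hunk 3: at line 3 remove [duqjj,jrtrh] add [fnent,pwxl,jkyt] -> 11 lines: ogil rbz ggotx fnent pwxl jkyt wrsi iyys aagg irj fwy
Hunk 4: at line 2 remove [ggotx,fnent,pwxl] add [ptn,unp,wfhso] -> 11 lines: ogil rbz ptn unp wfhso jkyt wrsi iyys aagg irj fwy
Hunk 5: at line 1 remove [rbz] add [odot] -> 11 lines: ogil odot ptn unp wfhso jkyt wrsi iyys aagg irj fwy
Hunk 6: at line 2 remove [unp,wfhso,jkyt] add [uemnz] -> 9 lines: ogil odot ptn uemnz wrsi iyys aagg irj fwy
Final line 5: wrsi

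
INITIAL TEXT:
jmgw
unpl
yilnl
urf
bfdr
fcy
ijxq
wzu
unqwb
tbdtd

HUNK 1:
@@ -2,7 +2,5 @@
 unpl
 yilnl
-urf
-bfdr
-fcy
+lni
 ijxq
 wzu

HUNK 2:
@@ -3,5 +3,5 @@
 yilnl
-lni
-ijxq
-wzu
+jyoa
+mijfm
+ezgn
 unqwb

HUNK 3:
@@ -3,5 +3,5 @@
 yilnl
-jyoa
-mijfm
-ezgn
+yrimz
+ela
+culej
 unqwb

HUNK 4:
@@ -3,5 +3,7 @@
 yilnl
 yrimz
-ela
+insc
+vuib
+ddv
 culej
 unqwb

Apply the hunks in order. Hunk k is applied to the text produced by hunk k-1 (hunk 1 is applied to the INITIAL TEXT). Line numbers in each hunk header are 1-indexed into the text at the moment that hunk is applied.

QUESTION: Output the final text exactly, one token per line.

Hunk 1: at line 2 remove [urf,bfdr,fcy] add [lni] -> 8 lines: jmgw unpl yilnl lni ijxq wzu unqwb tbdtd
Hunk 2: at line 3 remove [lni,ijxq,wzu] add [jyoa,mijfm,ezgn] -> 8 lines: jmgw unpl yilnl jyoa mijfm ezgn unqwb tbdtd
Hunk 3: at line 3 remove [jyoa,mijfm,ezgn] add [yrimz,ela,culej] -> 8 lines: jmgw unpl yilnl yrimz ela culej unqwb tbdtd
Hunk 4: at line 3 remove [ela] add [insc,vuib,ddv] -> 10 lines: jmgw unpl yilnl yrimz insc vuib ddv culej unqwb tbdtd

Answer: jmgw
unpl
yilnl
yrimz
insc
vuib
ddv
culej
unqwb
tbdtd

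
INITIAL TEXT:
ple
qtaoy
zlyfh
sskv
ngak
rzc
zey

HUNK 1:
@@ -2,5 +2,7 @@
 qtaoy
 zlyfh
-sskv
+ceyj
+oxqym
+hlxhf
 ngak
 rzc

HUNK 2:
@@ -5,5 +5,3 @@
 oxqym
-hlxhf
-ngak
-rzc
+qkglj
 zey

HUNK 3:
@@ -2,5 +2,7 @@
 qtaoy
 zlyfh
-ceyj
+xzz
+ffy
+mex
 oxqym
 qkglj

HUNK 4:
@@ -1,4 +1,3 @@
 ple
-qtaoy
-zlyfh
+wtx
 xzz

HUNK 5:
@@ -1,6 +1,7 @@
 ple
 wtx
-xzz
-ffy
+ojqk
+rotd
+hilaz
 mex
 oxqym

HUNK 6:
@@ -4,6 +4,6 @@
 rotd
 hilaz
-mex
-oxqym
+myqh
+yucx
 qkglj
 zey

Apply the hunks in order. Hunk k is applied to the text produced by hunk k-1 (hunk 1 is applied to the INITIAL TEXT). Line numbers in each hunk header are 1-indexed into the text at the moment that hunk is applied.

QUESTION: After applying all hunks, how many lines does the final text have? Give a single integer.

Answer: 9

Derivation:
Hunk 1: at line 2 remove [sskv] add [ceyj,oxqym,hlxhf] -> 9 lines: ple qtaoy zlyfh ceyj oxqym hlxhf ngak rzc zey
Hunk 2: at line 5 remove [hlxhf,ngak,rzc] add [qkglj] -> 7 lines: ple qtaoy zlyfh ceyj oxqym qkglj zey
Hunk 3: at line 2 remove [ceyj] add [xzz,ffy,mex] -> 9 lines: ple qtaoy zlyfh xzz ffy mex oxqym qkglj zey
Hunk 4: at line 1 remove [qtaoy,zlyfh] add [wtx] -> 8 lines: ple wtx xzz ffy mex oxqym qkglj zey
Hunk 5: at line 1 remove [xzz,ffy] add [ojqk,rotd,hilaz] -> 9 lines: ple wtx ojqk rotd hilaz mex oxqym qkglj zey
Hunk 6: at line 4 remove [mex,oxqym] add [myqh,yucx] -> 9 lines: ple wtx ojqk rotd hilaz myqh yucx qkglj zey
Final line count: 9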